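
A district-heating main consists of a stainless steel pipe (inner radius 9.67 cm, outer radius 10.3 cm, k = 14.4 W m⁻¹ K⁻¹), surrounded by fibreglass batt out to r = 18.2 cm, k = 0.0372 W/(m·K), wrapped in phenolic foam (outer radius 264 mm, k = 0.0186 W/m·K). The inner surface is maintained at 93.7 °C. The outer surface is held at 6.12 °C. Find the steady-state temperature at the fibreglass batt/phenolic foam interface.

Resistance network (inner→outer):
  R'_stainless steel = ln(0.103/0.0967)/(2πk) = 0.06312/(2π·14.4) = 6.976×10^-4 m·K/W
  R'_fibreglass batt = ln(0.182/0.103)/(2πk) = 0.5693/(2π·0.0372) = 2.436 m·K/W
  R'_phenolic foam = ln(0.264/0.182)/(2πk) = 0.3719/(2π·0.0186) = 3.183 m·K/W
ΣR = 6.976×10^-4 + 2.436 + 3.183 = 5.620 m·K/W
Q' = ΔT/ΣR = (93.7 °C − 6.12 °C)/5.620 = 15.58 W/m
From the inner boundary to the fibreglass batt/phenolic foam interface, ΣR_partial = 2.437 m·K/W.
T_interface = T_in − Q'·ΣR_partial = 93.7 °C − (15.58)(2.437) = 55.7 °C

T = 55.7 °C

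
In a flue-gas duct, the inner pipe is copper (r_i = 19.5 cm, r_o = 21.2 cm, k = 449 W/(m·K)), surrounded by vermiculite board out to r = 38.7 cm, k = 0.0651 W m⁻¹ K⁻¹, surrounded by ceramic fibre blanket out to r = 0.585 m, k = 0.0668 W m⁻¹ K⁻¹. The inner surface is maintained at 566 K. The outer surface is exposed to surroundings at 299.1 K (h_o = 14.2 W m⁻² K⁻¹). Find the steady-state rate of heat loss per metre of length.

Resistance network (inner→outer):
  R'_copper = ln(0.212/0.195)/(2πk) = 0.08359/(2π·449) = 2.963×10^-5 m·K/W
  R'_vermiculite board = ln(0.387/0.212)/(2πk) = 0.6018/(2π·0.0651) = 1.471 m·K/W
  R'_ceramic fibre blanket = ln(0.585/0.387)/(2πk) = 0.4132/(2π·0.0668) = 0.9844 m·K/W
  R'_conv,out = 1/(2πr h) = 1/(2π·0.585·14.2) = 0.01916 m·K/W
ΣR = 2.963×10^-5 + 1.471 + 0.9844 + 0.01916 = 2.475 m·K/W
Q' = ΔT/ΣR = (566 K − 299.1 K)/2.475 = 108 W/m

Q' = 108 W/m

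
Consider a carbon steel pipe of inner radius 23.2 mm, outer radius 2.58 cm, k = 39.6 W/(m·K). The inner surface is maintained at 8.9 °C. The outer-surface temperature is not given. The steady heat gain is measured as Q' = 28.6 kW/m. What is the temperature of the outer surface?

T_out = 21.1 °C

Series resistances:
  R'_carbon steel = ln(0.0258/0.0232)/(2πk) = 0.1062/(2π·39.6) = 4.269×10^-4 m·K/W
ΣR = 4.269×10^-4 m·K/W
ΔT = Q'·ΣR = 28600 × 4.269×10^-4 = 12.21 K
Heat flows inward, so T_out = T_in + ΔT = 8.9 + 12.21 = 21.1 °C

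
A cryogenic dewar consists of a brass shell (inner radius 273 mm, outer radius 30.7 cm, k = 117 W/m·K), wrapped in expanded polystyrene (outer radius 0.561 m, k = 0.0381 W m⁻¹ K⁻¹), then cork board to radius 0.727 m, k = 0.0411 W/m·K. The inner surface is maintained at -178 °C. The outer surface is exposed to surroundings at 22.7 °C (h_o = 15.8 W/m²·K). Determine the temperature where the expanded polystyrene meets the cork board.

Series thermal resistances, inner to outer:
  R_brass = (1/0.273 − 1/0.307)/(4πk) = 0.4057/(4π·117) = 2.759×10^-4 K/W
  R_expanded polystyrene = (1/0.307 − 1/0.561)/(4πk) = 1.475/(4π·0.0381) = 3.080 K/W
  R_cork board = (1/0.561 − 1/0.727)/(4πk) = 0.4070/(4π·0.0411) = 0.7881 K/W
  R_conv,out = 1/(4πr²h) = 1/(4π·0.727²·15.8) = 0.009529 K/W
ΣR = 2.759×10^-4 + 3.080 + 0.7881 + 0.009529 = 3.878 K/W
Q = ΔT/ΣR = (-178 °C − 22.7 °C)/3.878 = -51.75 W
From the inner boundary to the expanded polystyrene/cork board interface, ΣR_partial = 3.080 K/W.
T_interface = T_in − Q·ΣR_partial = -178 °C − (-51.75)(3.080) = -18.6 °C

T = -18.6 °C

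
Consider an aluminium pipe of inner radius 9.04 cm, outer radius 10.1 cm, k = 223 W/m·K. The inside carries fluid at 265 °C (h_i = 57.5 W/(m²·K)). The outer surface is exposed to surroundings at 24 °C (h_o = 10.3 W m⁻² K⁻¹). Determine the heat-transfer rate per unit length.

Q' = 1310 W/m

Treat each layer as a resistance in series:
  R'_conv,in = 1/(2πr h) = 1/(2π·0.0904·57.5) = 0.03062 m·K/W
  R'_aluminium = ln(0.101/0.0904)/(2πk) = 0.1109/(2π·223) = 7.913×10^-5 m·K/W
  R'_conv,out = 1/(2πr h) = 1/(2π·0.101·10.3) = 0.1530 m·K/W
ΣR = 0.03062 + 7.913×10^-5 + 0.1530 = 0.1837 m·K/W
Q' = ΔT/ΣR = (265 °C − 24 °C)/0.1837 = 1310 W/m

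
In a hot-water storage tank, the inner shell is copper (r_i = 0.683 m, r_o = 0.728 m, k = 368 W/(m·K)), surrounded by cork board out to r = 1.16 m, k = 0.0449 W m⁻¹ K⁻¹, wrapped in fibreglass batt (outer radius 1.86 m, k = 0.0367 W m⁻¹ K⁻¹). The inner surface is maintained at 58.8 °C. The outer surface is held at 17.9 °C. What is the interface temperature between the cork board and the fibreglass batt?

Series thermal resistances, inner to outer:
  R_copper = (1/0.683 − 1/0.728)/(4πk) = 0.09050/(4π·368) = 1.957×10^-5 K/W
  R_cork board = (1/0.728 − 1/1.16)/(4πk) = 0.5116/(4π·0.0449) = 0.9066 K/W
  R_fibreglass batt = (1/1.16 − 1/1.86)/(4πk) = 0.3244/(4π·0.0367) = 0.7035 K/W
ΣR = 1.957×10^-5 + 0.9066 + 0.7035 = 1.610 K/W
Q = ΔT/ΣR = (58.8 °C − 17.9 °C)/1.610 = 25.40 W
From the inner boundary to the cork board/fibreglass batt interface, ΣR_partial = 0.9066 K/W.
T_interface = T_in − Q·ΣR_partial = 58.8 °C − (25.40)(0.9066) = 35.8 °C

T = 35.8 °C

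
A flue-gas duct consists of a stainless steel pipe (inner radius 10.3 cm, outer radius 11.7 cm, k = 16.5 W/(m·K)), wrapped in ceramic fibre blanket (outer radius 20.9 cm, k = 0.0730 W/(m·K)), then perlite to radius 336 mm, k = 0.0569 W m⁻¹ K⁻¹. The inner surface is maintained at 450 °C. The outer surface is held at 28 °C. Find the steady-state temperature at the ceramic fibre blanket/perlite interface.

T = 244 °C

Series thermal resistances, inner to outer:
  R'_stainless steel = ln(0.117/0.103)/(2πk) = 0.1274/(2π·16.5) = 0.001229 m·K/W
  R'_ceramic fibre blanket = ln(0.209/0.117)/(2πk) = 0.5802/(2π·0.0730) = 1.265 m·K/W
  R'_perlite = ln(0.336/0.209)/(2πk) = 0.4748/(2π·0.0569) = 1.328 m·K/W
ΣR = 0.001229 + 1.265 + 1.328 = 2.594 m·K/W
Q' = ΔT/ΣR = (450 °C − 28 °C)/2.594 = 162.7 W/m
From the inner boundary to the ceramic fibre blanket/perlite interface, ΣR_partial = 1.266 m·K/W.
T_interface = T_in − Q'·ΣR_partial = 450 °C − (162.7)(1.266) = 244 °C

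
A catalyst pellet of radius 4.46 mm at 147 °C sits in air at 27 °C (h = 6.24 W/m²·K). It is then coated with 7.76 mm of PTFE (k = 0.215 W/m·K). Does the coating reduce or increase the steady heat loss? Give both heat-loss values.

increases: 0.187 → 0.869 W

Critical radius for a sphere: r_cr = 2k/h = 0.0689 m = 6.89 cm.
Outer radius after coating: r₂ = 0.00446 + 0.00776 = 0.01222 m.
Since r₁ < r_cr and r₂ ≤ r_cr, the coating moves toward the maximum at r_cr — heat loss rises.
Bare: R = 1/(4πr₁²h) = 641.1 K/W; Q = 120/641.1 = 0.187 W.
Coated: R = R_cond + R_conv = 138.1 K/W; Q = 120/138.1 = 0.869 W.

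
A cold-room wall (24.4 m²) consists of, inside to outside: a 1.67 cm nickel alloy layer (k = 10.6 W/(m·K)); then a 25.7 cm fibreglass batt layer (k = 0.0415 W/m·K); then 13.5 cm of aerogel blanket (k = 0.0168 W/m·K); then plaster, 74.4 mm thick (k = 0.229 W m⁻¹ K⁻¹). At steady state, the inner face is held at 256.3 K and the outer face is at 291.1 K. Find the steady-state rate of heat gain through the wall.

Resistance network (inner→outer):
  R_nickel alloy = L/(kA) = 0.0167/(10.6·24.4) = 6.457×10^-5 K/W
  R_fibreglass batt = L/(kA) = 0.257/(0.0415·24.4) = 0.2538 K/W
  R_aerogel blanket = L/(kA) = 0.135/(0.0168·24.4) = 0.3293 K/W
  R_plaster = L/(kA) = 0.0744/(0.229·24.4) = 0.01332 K/W
ΣR = 6.457×10^-5 + 0.2538 + 0.3293 + 0.01332 = 0.5965 K/W
Q = ΔT/ΣR = (256.3 K − 291.1 K)/0.5965 = -58.3 W
(Negative Q ⇒ heat flows inward; heat gain = 58.3 W.)

Q = 58.3 W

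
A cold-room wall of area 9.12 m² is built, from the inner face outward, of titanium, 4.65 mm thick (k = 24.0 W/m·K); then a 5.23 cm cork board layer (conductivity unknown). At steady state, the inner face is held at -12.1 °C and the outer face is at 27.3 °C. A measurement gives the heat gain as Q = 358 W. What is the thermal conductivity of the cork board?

ΣR = ΔT/Q = |-12.1 − 27.3|/358 = 0.1101 K/W
Known resistances:
  R_titanium = L/(kA) = 0.00465/(24.0·9.12) = 2.124×10^-5 K/W
R_cork board = ΣR − ΣR_known = 0.1101 − 2.124×10^-5 = 0.1101 K/W
L/(kA) = 0.1101 ⇒ k = 0.0523/(0.1101·9.12) = 0.0521 W/m·K

k = 0.0521 W/m·K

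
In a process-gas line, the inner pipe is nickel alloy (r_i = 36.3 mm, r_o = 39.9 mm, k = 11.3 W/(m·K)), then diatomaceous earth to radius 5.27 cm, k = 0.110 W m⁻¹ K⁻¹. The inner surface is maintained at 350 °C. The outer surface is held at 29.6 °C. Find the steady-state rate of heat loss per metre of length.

Treat each layer as a resistance in series:
  R'_nickel alloy = ln(0.0399/0.0363)/(2πk) = 0.09456/(2π·11.3) = 0.001332 m·K/W
  R'_diatomaceous earth = ln(0.0527/0.0399)/(2πk) = 0.2782/(2π·0.110) = 0.4026 m·K/W
ΣR = 0.001332 + 0.4026 = 0.4039 m·K/W
Q' = ΔT/ΣR = (350 °C − 29.6 °C)/0.4039 = 793 W/m

Q' = 793 W/m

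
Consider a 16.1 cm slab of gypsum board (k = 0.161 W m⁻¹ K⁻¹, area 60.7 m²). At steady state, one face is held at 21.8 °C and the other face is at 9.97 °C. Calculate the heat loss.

Q = 718 W

Q = kA·ΔT/L = 0.161 × 60.7 × |21.8 °C − 9.97 °C| / 0.161 = 718 W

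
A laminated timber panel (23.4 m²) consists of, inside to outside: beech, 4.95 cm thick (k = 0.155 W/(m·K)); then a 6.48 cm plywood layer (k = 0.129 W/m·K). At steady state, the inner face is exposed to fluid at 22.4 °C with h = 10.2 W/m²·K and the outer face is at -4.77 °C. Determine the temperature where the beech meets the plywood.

T = 10.1 °C

Resistance network (inner→outer):
  R_conv,in = 1/(hA) = 1/(10.2·23.4) = 0.004190 K/W
  R_beech = L/(kA) = 0.0495/(0.155·23.4) = 0.01365 K/W
  R_plywood = L/(kA) = 0.0648/(0.129·23.4) = 0.02147 K/W
ΣR = 0.004190 + 0.01365 + 0.02147 = 0.03931 K/W
Q = ΔT/ΣR = (22.4 °C − -4.77 °C)/0.03931 = 691.2 W
From the inner boundary to the beech/plywood interface, ΣR_partial = 0.01784 K/W.
T_interface = T_in − Q·ΣR_partial = 22.4 °C − (691.2)(0.01784) = 10.1 °C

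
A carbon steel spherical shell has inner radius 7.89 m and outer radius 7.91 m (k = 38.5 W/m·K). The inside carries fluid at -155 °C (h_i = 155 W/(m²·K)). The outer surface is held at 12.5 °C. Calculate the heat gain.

Q = 18800 kW

Resistance network (inner→outer):
  R_conv,in = 1/(4πr²h) = 1/(4π·7.89²·155) = 8.247×10^-6 K/W
  R_carbon steel = (1/7.89 − 1/7.91)/(4πk) = 3.205×10^-4/(4π·38.5) = 6.624×10^-7 K/W
ΣR = 8.247×10^-6 + 6.624×10^-7 = 8.909×10^-6 K/W
Q = ΔT/ΣR = (-155 °C − 12.5 °C)/8.909×10^-6 = -1.88×10^7 W
(Negative Q ⇒ heat flows inward; heat gain = 1.88×10^7 W.)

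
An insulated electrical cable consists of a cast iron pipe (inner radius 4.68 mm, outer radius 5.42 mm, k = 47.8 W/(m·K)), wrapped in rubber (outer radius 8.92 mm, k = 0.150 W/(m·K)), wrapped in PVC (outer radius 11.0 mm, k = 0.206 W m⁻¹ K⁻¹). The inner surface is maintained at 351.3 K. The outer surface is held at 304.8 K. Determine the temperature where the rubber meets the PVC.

T = 315.7 K

Treat each layer as a resistance in series:
  R'_cast iron = ln(0.00542/0.00468)/(2πk) = 0.1468/(2π·47.8) = 4.888×10^-4 m·K/W
  R'_rubber = ln(0.00892/0.00542)/(2πk) = 0.4982/(2π·0.150) = 0.5286 m·K/W
  R'_PVC = ln(0.0110/0.00892)/(2πk) = 0.2096/(2π·0.206) = 0.1619 m·K/W
ΣR = 4.888×10^-4 + 0.5286 + 0.1619 = 0.6910 m·K/W
Q' = ΔT/ΣR = (351.3 K − 304.8 K)/0.6910 = 67.29 W/m
From the inner boundary to the rubber/PVC interface, ΣR_partial = 0.5291 m·K/W.
T_interface = T_in − Q'·ΣR_partial = 351.3 K − (67.29)(0.5291) = 315.7 K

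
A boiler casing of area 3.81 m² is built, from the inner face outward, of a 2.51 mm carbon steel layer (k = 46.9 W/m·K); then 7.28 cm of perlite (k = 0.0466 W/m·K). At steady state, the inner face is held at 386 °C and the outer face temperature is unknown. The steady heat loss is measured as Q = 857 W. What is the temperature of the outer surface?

T_out = 34.6 °C

Sum the resistances:
  R_carbon steel = L/(kA) = 0.00251/(46.9·3.81) = 1.405×10^-5 K/W
  R_perlite = L/(kA) = 0.0728/(0.0466·3.81) = 0.4100 K/W
ΣR = 0.4100 K/W
ΔT = Q·ΣR = 857 × 0.4100 = 351.4 K
Heat flows outward, so T_out = T_in − ΔT = 386 − 351.4 = 34.6 °C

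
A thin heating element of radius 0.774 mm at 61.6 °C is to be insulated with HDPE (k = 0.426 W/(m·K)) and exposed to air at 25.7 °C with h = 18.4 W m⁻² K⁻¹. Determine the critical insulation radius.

r_cr = 2.32 cm

For a cylinder, r_cr = k_ins/h = 0.426/18.4 = 0.0232 m = 2.32 cm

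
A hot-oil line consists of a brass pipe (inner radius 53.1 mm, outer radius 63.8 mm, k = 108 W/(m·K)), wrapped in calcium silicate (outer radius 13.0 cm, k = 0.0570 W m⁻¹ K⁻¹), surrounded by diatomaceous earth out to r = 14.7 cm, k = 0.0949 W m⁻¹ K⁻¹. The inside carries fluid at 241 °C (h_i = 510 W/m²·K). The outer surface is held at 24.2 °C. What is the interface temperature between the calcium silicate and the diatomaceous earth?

Resistance network (inner→outer):
  R'_conv,in = 1/(2πr h) = 1/(2π·0.0531·510) = 0.005877 m·K/W
  R'_brass = ln(0.0638/0.0531)/(2πk) = 0.1836/(2π·108) = 2.705×10^-4 m·K/W
  R'_calcium silicate = ln(0.130/0.0638)/(2πk) = 0.7118/(2π·0.0570) = 1.987 m·K/W
  R'_diatomaceous earth = ln(0.147/0.130)/(2πk) = 0.1229/(2π·0.0949) = 0.2061 m·K/W
ΣR = 0.005877 + 2.705×10^-4 + 1.987 + 0.2061 = 2.199 m·K/W
Q' = ΔT/ΣR = (241 °C − 24.2 °C)/2.199 = 98.59 W/m
From the inner boundary to the calcium silicate/diatomaceous earth interface, ΣR_partial = 1.993 m·K/W.
T_interface = T_in − Q'·ΣR_partial = 241 °C − (98.59)(1.993) = 44.5 °C

T = 44.5 °C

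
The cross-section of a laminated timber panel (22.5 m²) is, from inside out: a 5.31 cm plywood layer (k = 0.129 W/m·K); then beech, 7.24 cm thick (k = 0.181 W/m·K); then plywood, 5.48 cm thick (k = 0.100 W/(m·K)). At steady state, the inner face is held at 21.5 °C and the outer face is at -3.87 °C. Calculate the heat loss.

Treat each layer as a resistance in series:
  R_plywood = L/(kA) = 0.0531/(0.129·22.5) = 0.01829 K/W
  R_beech = L/(kA) = 0.0724/(0.181·22.5) = 0.01778 K/W
  R_plywood = L/(kA) = 0.0548/(0.100·22.5) = 0.02436 K/W
ΣR = 0.01829 + 0.01778 + 0.02436 = 0.06043 K/W
Q = ΔT/ΣR = (21.5 °C − -3.87 °C)/0.06043 = 420 W

Q = 420 W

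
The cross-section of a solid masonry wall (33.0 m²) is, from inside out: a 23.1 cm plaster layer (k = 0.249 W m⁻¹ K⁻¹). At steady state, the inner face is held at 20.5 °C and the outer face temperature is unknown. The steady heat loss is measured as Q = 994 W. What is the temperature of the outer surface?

T_out = -7.44 °C

Series resistances:
  R_plaster = L/(kA) = 0.231/(0.249·33.0) = 0.02811 K/W
ΣR = 0.02811 K/W
ΔT = Q·ΣR = 994 × 0.02811 = 27.94 K
Heat flows outward, so T_out = T_in − ΔT = 20.5 − 27.94 = -7.44 °C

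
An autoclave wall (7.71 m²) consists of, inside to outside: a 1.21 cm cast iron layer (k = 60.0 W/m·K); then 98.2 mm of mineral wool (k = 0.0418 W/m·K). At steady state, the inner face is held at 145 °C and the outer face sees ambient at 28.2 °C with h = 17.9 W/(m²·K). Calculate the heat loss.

Q = 374 W

Treat each layer as a resistance in series:
  R_cast iron = L/(kA) = 0.0121/(60.0·7.71) = 2.616×10^-5 K/W
  R_mineral wool = L/(kA) = 0.0982/(0.0418·7.71) = 0.3047 K/W
  R_conv,out = 1/(hA) = 1/(17.9·7.71) = 0.007246 K/W
ΣR = 2.616×10^-5 + 0.3047 + 0.007246 = 0.3120 K/W
Q = ΔT/ΣR = (145 °C − 28.2 °C)/0.3120 = 374 W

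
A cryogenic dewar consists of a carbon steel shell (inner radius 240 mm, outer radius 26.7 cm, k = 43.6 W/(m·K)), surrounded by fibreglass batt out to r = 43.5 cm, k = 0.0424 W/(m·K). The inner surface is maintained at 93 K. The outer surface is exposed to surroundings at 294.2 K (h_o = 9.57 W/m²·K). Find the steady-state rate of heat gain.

Q = 72.9 W

Treat each layer as a resistance in series:
  R_carbon steel = (1/0.240 − 1/0.267)/(4πk) = 0.4213/(4π·43.6) = 7.690×10^-4 K/W
  R_fibreglass batt = (1/0.267 − 1/0.435)/(4πk) = 1.446/(4π·0.0424) = 2.715 K/W
  R_conv,out = 1/(4πr²h) = 1/(4π·0.435²·9.57) = 0.04394 K/W
ΣR = 7.690×10^-4 + 2.715 + 0.04394 = 2.760 K/W
Q = ΔT/ΣR = (93 K − 294.2 K)/2.760 = -72.9 W
(Negative Q ⇒ heat flows inward; heat gain = 72.9 W.)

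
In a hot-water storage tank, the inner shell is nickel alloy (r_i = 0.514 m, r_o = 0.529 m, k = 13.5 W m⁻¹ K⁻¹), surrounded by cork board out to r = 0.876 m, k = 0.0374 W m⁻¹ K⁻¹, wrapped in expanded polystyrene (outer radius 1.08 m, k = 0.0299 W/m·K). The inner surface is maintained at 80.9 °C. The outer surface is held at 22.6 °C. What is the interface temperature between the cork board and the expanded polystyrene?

T = 38.0 °C

Series thermal resistances, inner to outer:
  R_nickel alloy = (1/0.514 − 1/0.529)/(4πk) = 0.05517/(4π·13.5) = 3.252×10^-4 K/W
  R_cork board = (1/0.529 − 1/0.876)/(4πk) = 0.7488/(4π·0.0374) = 1.593 K/W
  R_expanded polystyrene = (1/0.876 − 1/1.08)/(4πk) = 0.2156/(4π·0.0299) = 0.5739 K/W
ΣR = 3.252×10^-4 + 1.593 + 0.5739 = 2.167 K/W
Q = ΔT/ΣR = (80.9 °C − 22.6 °C)/2.167 = 26.90 W
From the inner boundary to the cork board/expanded polystyrene interface, ΣR_partial = 1.593 K/W.
T_interface = T_in − Q·ΣR_partial = 80.9 °C − (26.90)(1.593) = 38.0 °C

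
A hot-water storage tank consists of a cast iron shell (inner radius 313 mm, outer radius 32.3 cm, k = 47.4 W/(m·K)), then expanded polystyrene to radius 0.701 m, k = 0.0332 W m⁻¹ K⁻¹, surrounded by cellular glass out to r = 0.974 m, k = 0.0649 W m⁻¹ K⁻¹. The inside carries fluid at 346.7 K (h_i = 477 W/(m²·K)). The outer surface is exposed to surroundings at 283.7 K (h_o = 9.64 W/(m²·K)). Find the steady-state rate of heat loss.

Q = 14.0 W

Treat each layer as a resistance in series:
  R_conv,in = 1/(4πr²h) = 1/(4π·0.313²·477) = 0.001703 K/W
  R_cast iron = (1/0.313 − 1/0.323)/(4πk) = 0.09891/(4π·47.4) = 1.661×10^-4 K/W
  R_expanded polystyrene = (1/0.323 − 1/0.701)/(4πk) = 1.669/(4π·0.0332) = 4.002 K/W
  R_cellular glass = (1/0.701 − 1/0.974)/(4πk) = 0.3998/(4π·0.0649) = 0.4903 K/W
  R_conv,out = 1/(4πr²h) = 1/(4π·0.974²·9.64) = 0.008702 K/W
ΣR = 0.001703 + 1.661×10^-4 + 4.002 + 0.4903 + 0.008702 = 4.503 K/W
Q = ΔT/ΣR = (346.7 K − 283.7 K)/4.503 = 14.0 W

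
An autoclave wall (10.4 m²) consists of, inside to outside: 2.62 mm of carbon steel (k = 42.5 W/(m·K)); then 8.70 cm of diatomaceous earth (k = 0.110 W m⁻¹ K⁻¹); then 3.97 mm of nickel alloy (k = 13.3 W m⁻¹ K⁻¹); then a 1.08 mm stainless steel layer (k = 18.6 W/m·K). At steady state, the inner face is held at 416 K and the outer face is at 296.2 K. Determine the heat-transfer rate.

Q = 1570 W

Treat each layer as a resistance in series:
  R_carbon steel = L/(kA) = 0.00262/(42.5·10.4) = 5.928×10^-6 K/W
  R_diatomaceous earth = L/(kA) = 0.0870/(0.110·10.4) = 0.07605 K/W
  R_nickel alloy = L/(kA) = 0.00397/(13.3·10.4) = 2.870×10^-5 K/W
  R_stainless steel = L/(kA) = 0.00108/(18.6·10.4) = 5.583×10^-6 K/W
ΣR = 5.928×10^-6 + 0.07605 + 2.870×10^-5 + 5.583×10^-6 = 0.07609 K/W
Q = ΔT/ΣR = (416 K − 296.2 K)/0.07609 = 1570 W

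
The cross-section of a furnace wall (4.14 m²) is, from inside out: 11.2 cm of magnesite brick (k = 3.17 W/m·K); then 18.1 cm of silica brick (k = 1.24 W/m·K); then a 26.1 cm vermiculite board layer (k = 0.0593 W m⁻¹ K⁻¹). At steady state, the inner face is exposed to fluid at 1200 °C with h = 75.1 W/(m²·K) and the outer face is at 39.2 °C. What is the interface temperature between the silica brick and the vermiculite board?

Resistance network (inner→outer):
  R_conv,in = 1/(hA) = 1/(75.1·4.14) = 0.003216 K/W
  R_magnesite brick = L/(kA) = 0.112/(3.17·4.14) = 0.008534 K/W
  R_silica brick = L/(kA) = 0.181/(1.24·4.14) = 0.03526 K/W
  R_vermiculite board = L/(kA) = 0.261/(0.0593·4.14) = 1.063 K/W
ΣR = 0.003216 + 0.008534 + 0.03526 + 1.063 = 1.110 K/W
Q = ΔT/ΣR = (1200 °C − 39.2 °C)/1.110 = 1046 W
From the inner boundary to the silica brick/vermiculite board interface, ΣR_partial = 0.04701 K/W.
T_interface = T_in − Q·ΣR_partial = 1200 °C − (1046)(0.04701) = 1151 °C

T = 1151 °C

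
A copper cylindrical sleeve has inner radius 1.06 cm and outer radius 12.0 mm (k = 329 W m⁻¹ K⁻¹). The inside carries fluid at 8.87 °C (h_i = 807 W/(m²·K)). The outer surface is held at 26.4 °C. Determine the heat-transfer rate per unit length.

Q' = 939 W/m

Resistance network (inner→outer):
  R'_conv,in = 1/(2πr h) = 1/(2π·0.0106·807) = 0.01861 m·K/W
  R'_copper = ln(0.0120/0.0106)/(2πk) = 0.1241/(2π·329) = 6.001×10^-5 m·K/W
ΣR = 0.01861 + 6.001×10^-5 = 0.01867 m·K/W
Q' = ΔT/ΣR = (8.87 °C − 26.4 °C)/0.01867 = -939 W/m
(Negative Q' ⇒ heat flows inward; heat gain = 939 W/m.)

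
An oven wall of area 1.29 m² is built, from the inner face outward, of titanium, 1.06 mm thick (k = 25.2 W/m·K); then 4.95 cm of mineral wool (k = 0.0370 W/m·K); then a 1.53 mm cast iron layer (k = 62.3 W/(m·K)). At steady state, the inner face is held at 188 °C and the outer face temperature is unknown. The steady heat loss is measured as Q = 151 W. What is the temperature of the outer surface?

T_out = 31.4 °C

Series resistances:
  R_titanium = L/(kA) = 0.00106/(25.2·1.29) = 3.261×10^-5 K/W
  R_mineral wool = L/(kA) = 0.0495/(0.0370·1.29) = 1.037 K/W
  R_cast iron = L/(kA) = 0.00153/(62.3·1.29) = 1.904×10^-5 K/W
ΣR = 1.037 K/W
ΔT = Q·ΣR = 151 × 1.037 = 156.6 K
Heat flows outward, so T_out = T_in − ΔT = 188 − 156.6 = 31.4 °C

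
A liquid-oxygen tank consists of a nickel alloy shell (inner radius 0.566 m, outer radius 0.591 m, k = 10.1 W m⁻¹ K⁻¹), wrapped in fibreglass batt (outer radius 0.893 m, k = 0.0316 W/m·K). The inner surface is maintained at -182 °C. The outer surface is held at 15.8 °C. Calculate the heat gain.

Series thermal resistances, inner to outer:
  R_nickel alloy = (1/0.566 − 1/0.591)/(4πk) = 0.07474/(4π·10.1) = 5.889×10^-4 K/W
  R_fibreglass batt = (1/0.591 − 1/0.893)/(4πk) = 0.5722/(4π·0.0316) = 1.441 K/W
ΣR = 5.889×10^-4 + 1.441 = 1.442 K/W
Q = ΔT/ΣR = (-182 °C − 15.8 °C)/1.442 = -137 W
(Negative Q ⇒ heat flows inward; heat gain = 137 W.)

Q = 137 W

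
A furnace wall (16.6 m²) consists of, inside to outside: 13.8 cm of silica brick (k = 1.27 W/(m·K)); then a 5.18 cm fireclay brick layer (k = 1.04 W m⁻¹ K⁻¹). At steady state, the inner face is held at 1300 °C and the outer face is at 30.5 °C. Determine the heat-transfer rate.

Resistance network (inner→outer):
  R_silica brick = L/(kA) = 0.138/(1.27·16.6) = 0.006546 K/W
  R_fireclay brick = L/(kA) = 0.0518/(1.04·16.6) = 0.003000 K/W
ΣR = 0.006546 + 0.003000 = 0.009546 K/W
Q = ΔT/ΣR = (1300 °C − 30.5 °C)/0.009546 = 1.33×10^5 W

Q = 133 kW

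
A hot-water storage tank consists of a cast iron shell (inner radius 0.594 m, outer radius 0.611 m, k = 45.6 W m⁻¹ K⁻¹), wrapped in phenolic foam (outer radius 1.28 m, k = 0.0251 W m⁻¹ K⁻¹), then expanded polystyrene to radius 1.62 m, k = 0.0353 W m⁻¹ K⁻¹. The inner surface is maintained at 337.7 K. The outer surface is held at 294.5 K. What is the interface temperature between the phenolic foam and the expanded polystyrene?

T = 299.7 K

Series thermal resistances, inner to outer:
  R_cast iron = (1/0.594 − 1/0.611)/(4πk) = 0.04684/(4π·45.6) = 8.174×10^-5 K/W
  R_phenolic foam = (1/0.611 − 1/1.28)/(4πk) = 0.8554/(4π·0.0251) = 2.712 K/W
  R_expanded polystyrene = (1/1.28 − 1/1.62)/(4πk) = 0.1640/(4π·0.0353) = 0.3696 K/W
ΣR = 8.174×10^-5 + 2.712 + 0.3696 = 3.082 K/W
Q = ΔT/ΣR = (337.7 K − 294.5 K)/3.082 = 14.02 W
From the inner boundary to the phenolic foam/expanded polystyrene interface, ΣR_partial = 2.712 K/W.
T_interface = T_in − Q·ΣR_partial = 337.7 K − (14.02)(2.712) = 299.7 K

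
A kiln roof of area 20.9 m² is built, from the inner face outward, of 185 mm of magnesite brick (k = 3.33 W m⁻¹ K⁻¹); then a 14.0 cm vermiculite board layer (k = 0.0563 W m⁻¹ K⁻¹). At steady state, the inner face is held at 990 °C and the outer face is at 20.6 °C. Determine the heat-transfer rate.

Q = 7970 W

Series thermal resistances, inner to outer:
  R_magnesite brick = L/(kA) = 0.185/(3.33·20.9) = 0.002658 K/W
  R_vermiculite board = L/(kA) = 0.140/(0.0563·20.9) = 0.1190 K/W
ΣR = 0.002658 + 0.1190 = 0.1217 K/W
Q = ΔT/ΣR = (990 °C − 20.6 °C)/0.1217 = 7970 W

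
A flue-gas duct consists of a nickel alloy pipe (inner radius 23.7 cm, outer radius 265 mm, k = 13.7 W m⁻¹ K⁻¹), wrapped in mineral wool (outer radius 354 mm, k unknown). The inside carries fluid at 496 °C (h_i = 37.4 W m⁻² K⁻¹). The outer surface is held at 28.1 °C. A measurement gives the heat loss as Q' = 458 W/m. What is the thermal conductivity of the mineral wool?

ΣR = ΔT/Q' = |496 − 28.1|/458 = 1.022 m·K/W
Known resistances:
  R'_conv,in = 1/(2πr h) = 1/(2π·0.237·37.4) = 0.01796 m·K/W
  R'_nickel alloy = ln(0.265/0.237)/(2πk) = 0.1117/(2π·13.7) = 0.001297 m·K/W
R_mineral wool = ΣR − ΣR_known = 1.022 − 0.01926 = 1.003 m·K/W
ln(r₂/r₁)/(2πk) = 1.003 ⇒ k = 0.2896/(2π·1.003) = 0.0460 W/m·K

k = 0.0460 W/m·K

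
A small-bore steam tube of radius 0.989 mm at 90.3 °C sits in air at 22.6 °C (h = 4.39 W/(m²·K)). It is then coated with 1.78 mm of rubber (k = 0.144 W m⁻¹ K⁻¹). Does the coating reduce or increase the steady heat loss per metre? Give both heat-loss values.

increases: 1.85 → 4.76 W/m

Critical radius for a cylinder: r_cr = k/h = 0.0328 m = 3.28 cm.
Outer radius after coating: r₂ = 9.89×10^-4 + 0.00178 = 0.002769 m.
Since r₁ < r_cr and r₂ ≤ r_cr, the coating moves toward the maximum at r_cr — heat loss rises.
Bare: R = 1/(2πr₁h) = 36.66 m·K/W; Q = 67.7/36.66 = 1.85 W/m.
Coated: R = R_cond + R_conv = 14.23 m·K/W; Q = 67.7/14.23 = 4.76 W/m.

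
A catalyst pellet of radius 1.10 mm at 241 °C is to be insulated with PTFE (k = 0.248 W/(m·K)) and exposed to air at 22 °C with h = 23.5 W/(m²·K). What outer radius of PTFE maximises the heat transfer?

r_cr = 2.11 cm

For a sphere, r_cr = 2k_ins/h = 2·0.248/23.5 = 0.0211 m = 2.11 cm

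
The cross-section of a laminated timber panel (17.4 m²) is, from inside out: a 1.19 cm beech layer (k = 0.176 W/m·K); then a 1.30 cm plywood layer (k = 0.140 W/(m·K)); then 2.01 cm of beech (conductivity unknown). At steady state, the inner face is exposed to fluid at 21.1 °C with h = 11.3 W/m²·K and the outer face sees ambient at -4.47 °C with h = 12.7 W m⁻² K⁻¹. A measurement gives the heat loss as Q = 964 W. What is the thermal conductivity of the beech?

ΣR = ΔT/Q = |21.1 − -4.47|/964 = 0.02652 K/W
Known resistances:
  R_conv,in = 1/(hA) = 1/(11.3·17.4) = 0.005086 K/W
  R_beech = L/(kA) = 0.0119/(0.176·17.4) = 0.003886 K/W
  R_plywood = L/(kA) = 0.0130/(0.140·17.4) = 0.005337 K/W
  R_conv,out = 1/(hA) = 1/(12.7·17.4) = 0.004525 K/W
R_beech = ΣR − ΣR_known = 0.02652 − 0.01883 = 0.007690 K/W
L/(kA) = 0.007690 ⇒ k = 0.0201/(0.007690·17.4) = 0.150 W/m·K

k = 0.150 W/m·K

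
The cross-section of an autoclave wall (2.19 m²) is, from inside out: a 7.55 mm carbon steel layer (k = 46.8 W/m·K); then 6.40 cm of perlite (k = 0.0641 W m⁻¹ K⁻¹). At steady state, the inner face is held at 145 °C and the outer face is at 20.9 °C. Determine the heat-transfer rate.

Q = 272 W

Resistance network (inner→outer):
  R_carbon steel = L/(kA) = 0.00755/(46.8·2.19) = 7.366×10^-5 K/W
  R_perlite = L/(kA) = 0.0640/(0.0641·2.19) = 0.4559 K/W
ΣR = 7.366×10^-5 + 0.4559 = 0.4560 K/W
Q = ΔT/ΣR = (145 °C − 20.9 °C)/0.4560 = 272 W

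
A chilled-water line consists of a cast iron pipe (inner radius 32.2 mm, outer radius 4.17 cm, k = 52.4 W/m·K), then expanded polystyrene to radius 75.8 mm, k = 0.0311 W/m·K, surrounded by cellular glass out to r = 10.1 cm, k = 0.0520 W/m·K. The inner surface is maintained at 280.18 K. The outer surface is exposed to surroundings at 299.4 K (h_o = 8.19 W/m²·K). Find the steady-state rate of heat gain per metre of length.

Q' = 4.65 W/m

Treat each layer as a resistance in series:
  R'_cast iron = ln(0.0417/0.0322)/(2πk) = 0.2585/(2π·52.4) = 7.852×10^-4 m·K/W
  R'_expanded polystyrene = ln(0.0758/0.0417)/(2πk) = 0.5976/(2π·0.0311) = 3.058 m·K/W
  R'_cellular glass = ln(0.101/0.0758)/(2πk) = 0.2870/(2π·0.0520) = 0.8785 m·K/W
  R'_conv,out = 1/(2πr h) = 1/(2π·0.101·8.19) = 0.1924 m·K/W
ΣR = 7.852×10^-4 + 3.058 + 0.8785 + 0.1924 = 4.130 m·K/W
Q' = ΔT/ΣR = (280.18 K − 299.4 K)/4.130 = -4.65 W/m
(Negative Q' ⇒ heat flows inward; heat gain = 4.65 W/m.)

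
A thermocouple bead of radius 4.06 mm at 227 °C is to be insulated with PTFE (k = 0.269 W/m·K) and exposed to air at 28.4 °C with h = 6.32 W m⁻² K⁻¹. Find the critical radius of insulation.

r_cr = 8.51 cm

For a sphere, r_cr = 2k_ins/h = 2·0.269/6.32 = 0.0851 m = 8.51 cm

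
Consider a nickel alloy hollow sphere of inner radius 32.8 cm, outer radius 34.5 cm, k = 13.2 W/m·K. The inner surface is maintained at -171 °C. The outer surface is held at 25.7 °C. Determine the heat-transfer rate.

Q = 2.17×10^5 W

Q = 4πk·ΔT/(1/r₁ − 1/r₂) = 4π × 13.2 × 196.7 / (1/0.328 − 1/0.345) = 2.17×10^5 W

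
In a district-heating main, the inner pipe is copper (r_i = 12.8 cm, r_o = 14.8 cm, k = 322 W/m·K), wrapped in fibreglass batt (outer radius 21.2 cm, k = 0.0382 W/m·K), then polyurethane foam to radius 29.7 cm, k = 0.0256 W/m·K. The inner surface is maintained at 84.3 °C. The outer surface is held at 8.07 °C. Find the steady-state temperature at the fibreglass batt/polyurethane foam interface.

T = 52.5 °C

Resistance network (inner→outer):
  R'_copper = ln(0.148/0.128)/(2πk) = 0.1452/(2π·322) = 7.176×10^-5 m·K/W
  R'_fibreglass batt = ln(0.212/0.148)/(2πk) = 0.3594/(2π·0.0382) = 1.497 m·K/W
  R'_polyurethane foam = ln(0.297/0.212)/(2πk) = 0.3371/(2π·0.0256) = 2.096 m·K/W
ΣR = 7.176×10^-5 + 1.497 + 2.096 = 3.593 m·K/W
Q' = ΔT/ΣR = (84.3 °C − 8.07 °C)/3.593 = 21.22 W/m
From the inner boundary to the fibreglass batt/polyurethane foam interface, ΣR_partial = 1.497 m·K/W.
T_interface = T_in − Q'·ΣR_partial = 84.3 °C − (21.22)(1.497) = 52.5 °C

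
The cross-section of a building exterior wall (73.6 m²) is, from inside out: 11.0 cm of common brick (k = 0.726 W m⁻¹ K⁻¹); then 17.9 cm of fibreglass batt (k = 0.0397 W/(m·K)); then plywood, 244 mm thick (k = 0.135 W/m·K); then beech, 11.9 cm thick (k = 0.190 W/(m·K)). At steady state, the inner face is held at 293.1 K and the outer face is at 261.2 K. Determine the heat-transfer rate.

Series thermal resistances, inner to outer:
  R_common brick = L/(kA) = 0.110/(0.726·73.6) = 0.002059 K/W
  R_fibreglass batt = L/(kA) = 0.179/(0.0397·73.6) = 0.06126 K/W
  R_plywood = L/(kA) = 0.244/(0.135·73.6) = 0.02456 K/W
  R_beech = L/(kA) = 0.119/(0.190·73.6) = 0.008510 K/W
ΣR = 0.002059 + 0.06126 + 0.02456 + 0.008510 = 0.09639 K/W
Q = ΔT/ΣR = (293.1 K − 261.2 K)/0.09639 = 331 W

Q = 331 W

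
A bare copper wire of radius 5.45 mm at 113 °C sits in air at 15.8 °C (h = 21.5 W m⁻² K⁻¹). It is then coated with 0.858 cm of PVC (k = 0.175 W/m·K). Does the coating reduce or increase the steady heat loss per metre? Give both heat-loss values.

reduces: 71.6 → 70.0 W/m

Critical radius for a cylinder: r_cr = k/h = 0.00814 m = 0.814 cm.
Outer radius after coating: r₂ = 0.00545 + 0.00858 = 0.01403 m.
r₁ < r_cr < r₂: heat loss rises to a maximum at r_cr then falls. Whether the coating helps depends on whether Q(r₂) has dropped back below Q(r₁).
Bare: R = 1/(2πr₁h) = 1.358 m·K/W; Q = 97.2/1.358 = 71.6 W/m.
Coated: R = R_cond + R_conv = 1.388 m·K/W; Q = 97.2/1.388 = 70.0 W/m.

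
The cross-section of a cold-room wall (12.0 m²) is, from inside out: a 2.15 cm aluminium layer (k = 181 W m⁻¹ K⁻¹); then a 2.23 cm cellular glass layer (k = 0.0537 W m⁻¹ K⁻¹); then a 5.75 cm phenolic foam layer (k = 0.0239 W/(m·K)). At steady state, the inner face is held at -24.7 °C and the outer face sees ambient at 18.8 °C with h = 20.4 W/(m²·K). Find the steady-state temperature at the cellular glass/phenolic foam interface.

Series thermal resistances, inner to outer:
  R_aluminium = L/(kA) = 0.0215/(181·12.0) = 9.899×10^-6 K/W
  R_cellular glass = L/(kA) = 0.0223/(0.0537·12.0) = 0.03461 K/W
  R_phenolic foam = L/(kA) = 0.0575/(0.0239·12.0) = 0.2005 K/W
  R_conv,out = 1/(hA) = 1/(20.4·12.0) = 0.004085 K/W
ΣR = 9.899×10^-6 + 0.03461 + 0.2005 + 0.004085 = 0.2392 K/W
Q = ΔT/ΣR = (-24.7 °C − 18.8 °C)/0.2392 = -181.9 W
From the inner boundary to the cellular glass/phenolic foam interface, ΣR_partial = 0.03462 K/W.
T_interface = T_in − Q·ΣR_partial = -24.7 °C − (-181.9)(0.03462) = -18.4 °C

T = -18.4 °C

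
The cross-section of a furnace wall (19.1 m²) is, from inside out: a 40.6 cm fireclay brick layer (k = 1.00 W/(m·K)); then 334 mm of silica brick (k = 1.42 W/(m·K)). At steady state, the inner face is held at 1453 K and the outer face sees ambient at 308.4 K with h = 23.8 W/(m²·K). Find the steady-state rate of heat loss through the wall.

Resistance network (inner→outer):
  R_fireclay brick = L/(kA) = 0.406/(1.00·19.1) = 0.02126 K/W
  R_silica brick = L/(kA) = 0.334/(1.42·19.1) = 0.01231 K/W
  R_conv,out = 1/(hA) = 1/(23.8·19.1) = 0.002200 K/W
ΣR = 0.02126 + 0.01231 + 0.002200 = 0.03577 K/W
Q = ΔT/ΣR = (1453 K − 308.4 K)/0.03577 = 32000 W

Q = 32.0 kW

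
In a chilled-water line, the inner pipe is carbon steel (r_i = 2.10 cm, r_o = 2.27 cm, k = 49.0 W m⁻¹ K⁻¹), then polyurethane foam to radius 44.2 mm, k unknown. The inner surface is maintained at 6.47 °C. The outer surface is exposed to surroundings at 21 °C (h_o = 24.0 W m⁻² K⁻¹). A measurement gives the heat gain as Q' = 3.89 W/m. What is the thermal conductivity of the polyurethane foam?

k = 0.0296 W/m·K

ΣR = ΔT/Q' = |6.47 − 21|/3.89 = 3.735 m·K/W
Known resistances:
  R'_carbon steel = ln(0.0227/0.0210)/(2πk) = 0.07784/(2π·49.0) = 2.528×10^-4 m·K/W
  R'_conv,out = 1/(2πr h) = 1/(2π·0.0442·24.0) = 0.1500 m·K/W
R_polyurethane foam = ΣR − ΣR_known = 3.735 − 0.1503 = 3.585 m·K/W
ln(r₂/r₁)/(2πk) = 3.585 ⇒ k = 0.6664/(2π·3.585) = 0.0296 W/m·K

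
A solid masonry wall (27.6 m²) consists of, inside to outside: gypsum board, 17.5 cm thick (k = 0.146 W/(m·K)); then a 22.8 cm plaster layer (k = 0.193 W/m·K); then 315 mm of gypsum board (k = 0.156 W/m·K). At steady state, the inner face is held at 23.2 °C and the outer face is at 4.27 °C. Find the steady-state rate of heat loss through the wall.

Q = 119 W

Resistance network (inner→outer):
  R_gypsum board = L/(kA) = 0.175/(0.146·27.6) = 0.04343 K/W
  R_plaster = L/(kA) = 0.228/(0.193·27.6) = 0.04280 K/W
  R_gypsum board = L/(kA) = 0.315/(0.156·27.6) = 0.07316 K/W
ΣR = 0.04343 + 0.04280 + 0.07316 = 0.1594 K/W
Q = ΔT/ΣR = (23.2 °C − 4.27 °C)/0.1594 = 119 W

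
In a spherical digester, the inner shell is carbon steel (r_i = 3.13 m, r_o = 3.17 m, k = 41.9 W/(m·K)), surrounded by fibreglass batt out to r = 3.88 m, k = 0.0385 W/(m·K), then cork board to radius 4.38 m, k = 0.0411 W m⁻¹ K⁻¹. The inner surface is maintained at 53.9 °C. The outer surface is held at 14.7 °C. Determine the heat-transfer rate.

Resistance network (inner→outer):
  R_carbon steel = (1/3.13 − 1/3.17)/(4πk) = 0.004031/(4π·41.9) = 7.657×10^-6 K/W
  R_fibreglass batt = (1/3.17 − 1/3.88)/(4πk) = 0.05773/(4π·0.0385) = 0.1193 K/W
  R_cork board = (1/3.88 − 1/4.38)/(4πk) = 0.02942/(4π·0.0411) = 0.05697 K/W
ΣR = 7.657×10^-6 + 0.1193 + 0.05697 = 0.1763 K/W
Q = ΔT/ΣR = (53.9 °C − 14.7 °C)/0.1763 = 222 W

Q = 222 W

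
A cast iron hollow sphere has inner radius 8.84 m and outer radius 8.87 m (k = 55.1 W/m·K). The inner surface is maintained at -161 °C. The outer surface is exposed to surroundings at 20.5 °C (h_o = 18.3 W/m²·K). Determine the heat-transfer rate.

Q = 3250 kW

Series thermal resistances, inner to outer:
  R_cast iron = (1/8.84 − 1/8.87)/(4πk) = 3.826×10^-4/(4π·55.1) = 5.526×10^-7 K/W
  R_conv,out = 1/(4πr²h) = 1/(4π·8.87²·18.3) = 5.527×10^-5 K/W
ΣR = 5.526×10^-7 + 5.527×10^-5 = 5.582×10^-5 K/W
Q = ΔT/ΣR = (-161 °C − 20.5 °C)/5.582×10^-5 = -3.25×10^6 W
(Negative Q ⇒ heat flows inward; heat gain = 3.25×10^6 W.)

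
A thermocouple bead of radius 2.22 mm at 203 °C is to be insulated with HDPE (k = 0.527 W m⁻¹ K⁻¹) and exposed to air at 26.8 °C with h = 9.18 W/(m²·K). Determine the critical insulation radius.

For a sphere, r_cr = 2k_ins/h = 2·0.527/9.18 = 0.115 m = 11.5 cm

r_cr = 11.5 cm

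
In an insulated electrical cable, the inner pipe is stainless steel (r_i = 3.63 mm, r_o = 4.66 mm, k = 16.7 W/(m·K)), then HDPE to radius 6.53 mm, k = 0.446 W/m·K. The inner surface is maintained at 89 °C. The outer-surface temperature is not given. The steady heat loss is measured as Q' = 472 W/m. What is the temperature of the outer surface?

T_out = 31.0 °C

Series resistances:
  R'_stainless steel = ln(0.00466/0.00363)/(2πk) = 0.2498/(2π·16.7) = 0.002380 m·K/W
  R'_HDPE = ln(0.00653/0.00466)/(2πk) = 0.3374/(2π·0.446) = 0.1204 m·K/W
ΣR = 0.1228 m·K/W
ΔT = Q'·ΣR = 472 × 0.1228 = 57.96 K
Heat flows outward, so T_out = T_in − ΔT = 89 − 57.96 = 31.0 °C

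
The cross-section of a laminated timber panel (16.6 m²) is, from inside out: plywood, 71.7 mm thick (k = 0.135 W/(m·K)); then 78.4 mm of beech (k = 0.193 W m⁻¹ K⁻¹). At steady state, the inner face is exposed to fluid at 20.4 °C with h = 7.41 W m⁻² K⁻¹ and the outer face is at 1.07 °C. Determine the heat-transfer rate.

Q = 299 W

Resistance network (inner→outer):
  R_conv,in = 1/(hA) = 1/(7.41·16.6) = 0.008130 K/W
  R_plywood = L/(kA) = 0.0717/(0.135·16.6) = 0.03199 K/W
  R_beech = L/(kA) = 0.0784/(0.193·16.6) = 0.02447 K/W
ΣR = 0.008130 + 0.03199 + 0.02447 = 0.06459 K/W
Q = ΔT/ΣR = (20.4 °C − 1.07 °C)/0.06459 = 299 W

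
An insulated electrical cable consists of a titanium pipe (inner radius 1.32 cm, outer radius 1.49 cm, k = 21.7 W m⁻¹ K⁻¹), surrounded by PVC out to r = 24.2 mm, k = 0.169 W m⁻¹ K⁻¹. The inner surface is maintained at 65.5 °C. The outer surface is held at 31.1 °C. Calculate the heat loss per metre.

Series thermal resistances, inner to outer:
  R'_titanium = ln(0.0149/0.0132)/(2πk) = 0.1211/(2π·21.7) = 8.885×10^-4 m·K/W
  R'_PVC = ln(0.0242/0.0149)/(2πk) = 0.4850/(2π·0.169) = 0.4567 m·K/W
ΣR = 8.885×10^-4 + 0.4567 = 0.4576 m·K/W
Q' = ΔT/ΣR = (65.5 °C − 31.1 °C)/0.4576 = 75.2 W/m

Q' = 75.2 W/m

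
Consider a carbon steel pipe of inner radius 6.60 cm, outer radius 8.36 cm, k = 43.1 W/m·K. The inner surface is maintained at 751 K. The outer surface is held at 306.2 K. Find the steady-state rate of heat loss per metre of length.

Q' = 510 kW/m

Q' = 2πk·ΔT/ln(r₂/r₁) = 2π × 43.1 × 444.8 / ln(0.0836/0.0660) = 5.10×10^5 W/m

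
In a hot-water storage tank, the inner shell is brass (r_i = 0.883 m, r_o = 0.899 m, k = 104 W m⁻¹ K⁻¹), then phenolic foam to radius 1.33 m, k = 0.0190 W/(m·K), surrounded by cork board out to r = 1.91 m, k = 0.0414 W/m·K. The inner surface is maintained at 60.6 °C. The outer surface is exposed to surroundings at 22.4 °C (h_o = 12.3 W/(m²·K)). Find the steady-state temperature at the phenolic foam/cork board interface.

T = 31.0 °C

Treat each layer as a resistance in series:
  R_brass = (1/0.883 − 1/0.899)/(4πk) = 0.02016/(4π·104) = 1.542×10^-5 K/W
  R_phenolic foam = (1/0.899 − 1/1.33)/(4πk) = 0.3605/(4π·0.0190) = 1.510 K/W
  R_cork board = (1/1.33 − 1/1.91)/(4πk) = 0.2283/(4π·0.0414) = 0.4389 K/W
  R_conv,out = 1/(4πr²h) = 1/(4π·1.91²·12.3) = 0.001773 K/W
ΣR = 1.542×10^-5 + 1.510 + 0.4389 + 0.001773 = 1.951 K/W
Q = ΔT/ΣR = (60.6 °C − 22.4 °C)/1.951 = 19.58 W
From the inner boundary to the phenolic foam/cork board interface, ΣR_partial = 1.510 K/W.
T_interface = T_in − Q·ΣR_partial = 60.6 °C − (19.58)(1.510) = 31.0 °C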